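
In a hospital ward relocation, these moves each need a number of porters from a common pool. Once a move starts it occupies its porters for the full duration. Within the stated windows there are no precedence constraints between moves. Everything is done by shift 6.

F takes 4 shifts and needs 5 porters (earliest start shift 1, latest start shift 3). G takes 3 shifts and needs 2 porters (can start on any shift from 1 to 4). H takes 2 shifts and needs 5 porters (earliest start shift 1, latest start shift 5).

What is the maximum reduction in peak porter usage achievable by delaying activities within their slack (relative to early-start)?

Early-start peak: s1:12  s2:12  s3:7  s4:5  s5:0  s6:0 ⇒ 12.
Leveled (F@1, G@1, H@5): s1:7  s2:7  s3:7  s4:5  s5:5  s6:5 ⇒ 7.
Reduction 12 − 7 = 5.

5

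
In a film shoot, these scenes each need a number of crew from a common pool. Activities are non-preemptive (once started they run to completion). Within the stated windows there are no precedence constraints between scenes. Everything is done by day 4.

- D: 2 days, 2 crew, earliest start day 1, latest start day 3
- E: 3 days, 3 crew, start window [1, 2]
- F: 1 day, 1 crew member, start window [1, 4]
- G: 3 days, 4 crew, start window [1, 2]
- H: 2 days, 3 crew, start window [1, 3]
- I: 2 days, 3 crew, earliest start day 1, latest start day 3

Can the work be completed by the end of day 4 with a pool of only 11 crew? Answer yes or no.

no

The minimum achievable peak is 12; 11 < 12, so no feasible schedule stays within the cap.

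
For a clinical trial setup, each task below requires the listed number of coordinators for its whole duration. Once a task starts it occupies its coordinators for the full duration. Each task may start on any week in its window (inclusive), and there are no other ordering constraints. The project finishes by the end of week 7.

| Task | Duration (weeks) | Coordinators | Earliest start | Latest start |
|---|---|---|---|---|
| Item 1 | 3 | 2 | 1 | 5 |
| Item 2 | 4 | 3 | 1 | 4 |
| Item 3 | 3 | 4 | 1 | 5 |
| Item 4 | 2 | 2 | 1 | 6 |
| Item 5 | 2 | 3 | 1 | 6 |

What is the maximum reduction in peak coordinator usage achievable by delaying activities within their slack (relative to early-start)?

Early-start peak: w1:14  w2:14  w3:9  w4:3  w5:0  w6:0  w7:0 ⇒ 14.
Leveled (Item 1@1, Item 2@4, Item 3@1, Item 4@4, Item 5@6): w1:6  w2:6  w3:6  w4:5  w5:5  w6:6  w7:6 ⇒ 6.
Reduction 14 − 6 = 8.

8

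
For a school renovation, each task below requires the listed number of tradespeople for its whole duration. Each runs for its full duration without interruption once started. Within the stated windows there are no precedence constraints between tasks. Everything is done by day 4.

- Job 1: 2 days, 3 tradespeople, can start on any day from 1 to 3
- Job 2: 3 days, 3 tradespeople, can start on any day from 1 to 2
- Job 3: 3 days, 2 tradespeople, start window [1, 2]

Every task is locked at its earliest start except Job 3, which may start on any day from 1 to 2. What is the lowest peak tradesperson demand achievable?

8

Job 3@1: d1:8  d2:8  d3:5  d4:0 → peak 8
Job 3@2: d1:6  d2:8  d3:5  d4:2 → peak 8
Best is Job 3@1, peak 8.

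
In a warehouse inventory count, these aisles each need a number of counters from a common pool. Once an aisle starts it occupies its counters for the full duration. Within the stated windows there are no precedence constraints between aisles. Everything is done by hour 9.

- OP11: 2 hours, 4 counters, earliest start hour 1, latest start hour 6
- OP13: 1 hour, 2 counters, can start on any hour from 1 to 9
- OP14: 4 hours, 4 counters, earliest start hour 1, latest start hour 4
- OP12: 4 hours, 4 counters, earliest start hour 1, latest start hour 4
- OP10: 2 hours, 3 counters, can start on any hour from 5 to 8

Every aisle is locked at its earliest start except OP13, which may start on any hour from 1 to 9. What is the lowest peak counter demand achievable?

12

OP13@1: h1:14  h2:12  h3:8  h4:8  h5:3  h6:3  h7:0  h8:0  h9:0 → peak 14
OP13@2: h1:12  h2:14  h3:8  h4:8  h5:3  h6:3  h7:0  h8:0  h9:0 → peak 14
OP13@3: h1:12  h2:12  h3:10  h4:8  h5:3  h6:3  h7:0  h8:0  h9:0 → peak 12
OP13@4: h1:12  h2:12  h3:8  h4:10  h5:3  h6:3  h7:0  h8:0  h9:0 → peak 12
OP13@5: h1:12  h2:12  h3:8  h4:8  h5:5  h6:3  h7:0  h8:0  h9:0 → peak 12
OP13@6: h1:12  h2:12  h3:8  h4:8  h5:3  h6:5  h7:0  h8:0  h9:0 → peak 12
OP13@7: h1:12  h2:12  h3:8  h4:8  h5:3  h6:3  h7:2  h8:0  h9:0 → peak 12
OP13@8: h1:12  h2:12  h3:8  h4:8  h5:3  h6:3  h7:0  h8:2  h9:0 → peak 12
OP13@9: h1:12  h2:12  h3:8  h4:8  h5:3  h6:3  h7:0  h8:0  h9:2 → peak 12
Best is OP13@3, peak 12.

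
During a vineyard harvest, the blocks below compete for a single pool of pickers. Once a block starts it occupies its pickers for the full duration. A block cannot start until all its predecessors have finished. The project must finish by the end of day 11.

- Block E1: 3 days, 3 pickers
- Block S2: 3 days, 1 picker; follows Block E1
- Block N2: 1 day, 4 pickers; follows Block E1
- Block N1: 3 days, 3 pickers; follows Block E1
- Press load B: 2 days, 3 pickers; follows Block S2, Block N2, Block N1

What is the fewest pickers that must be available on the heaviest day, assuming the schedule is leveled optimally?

Early-start (Block E1@1, Block S2@4, Block N2@4, Block N1@4, Press load B@7) gives peak 8: d1:3  d2:3  d3:3  d4:8  d5:4  d6:4  d7:3  d8:3  d9:0  d10:0  d11:0.
Shift Block N2→7, Press load B→8.
Schedule Block E1@1, Block S2@4, Block N2@7, Block N1@4, Press load B@8: d1:3  d2:3  d3:3  d4:4  d5:4  d6:4  d7:4  d8:3  d9:3  d10:0  d11:0 — peak 4.

4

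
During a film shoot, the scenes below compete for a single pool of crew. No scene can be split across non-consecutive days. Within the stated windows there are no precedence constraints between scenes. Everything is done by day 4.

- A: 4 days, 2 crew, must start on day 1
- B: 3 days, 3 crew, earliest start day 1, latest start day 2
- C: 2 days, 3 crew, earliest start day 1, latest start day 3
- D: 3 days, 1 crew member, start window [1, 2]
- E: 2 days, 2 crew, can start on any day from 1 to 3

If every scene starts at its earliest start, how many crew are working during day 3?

At early start, day 3 has: A, B, D.
Demand: 2 + 3 + 1 = 6.

6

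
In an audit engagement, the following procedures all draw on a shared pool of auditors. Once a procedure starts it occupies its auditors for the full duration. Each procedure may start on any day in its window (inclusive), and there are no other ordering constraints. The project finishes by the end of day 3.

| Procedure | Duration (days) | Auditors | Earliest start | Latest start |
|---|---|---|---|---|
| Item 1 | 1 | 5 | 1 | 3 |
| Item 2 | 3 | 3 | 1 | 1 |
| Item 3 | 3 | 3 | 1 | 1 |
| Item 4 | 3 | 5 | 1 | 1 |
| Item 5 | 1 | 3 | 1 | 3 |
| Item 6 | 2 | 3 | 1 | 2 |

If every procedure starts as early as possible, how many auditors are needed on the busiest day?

22

Early-start schedule: Item 1@1, Item 2@1, Item 3@1, Item 4@1, Item 5@1, Item 6@1.
Load per day: day 1: 22, day 2: 14, day 3: 11.
Peak is 22.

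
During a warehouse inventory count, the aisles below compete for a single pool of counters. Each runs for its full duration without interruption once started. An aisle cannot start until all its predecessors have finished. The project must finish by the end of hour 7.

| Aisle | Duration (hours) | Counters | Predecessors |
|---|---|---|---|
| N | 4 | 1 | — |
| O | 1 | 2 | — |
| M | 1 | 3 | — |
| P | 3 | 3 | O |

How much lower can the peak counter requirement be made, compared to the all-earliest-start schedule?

Early-start peak: h1:6  h2:4  h3:4  h4:4  h5:0  h6:0  h7:0 ⇒ 6.
Leveled (N@1, O@1, M@2, P@3): h1:3  h2:4  h3:4  h4:4  h5:3  h6:0  h7:0 ⇒ 4.
Reduction 6 − 4 = 2.

2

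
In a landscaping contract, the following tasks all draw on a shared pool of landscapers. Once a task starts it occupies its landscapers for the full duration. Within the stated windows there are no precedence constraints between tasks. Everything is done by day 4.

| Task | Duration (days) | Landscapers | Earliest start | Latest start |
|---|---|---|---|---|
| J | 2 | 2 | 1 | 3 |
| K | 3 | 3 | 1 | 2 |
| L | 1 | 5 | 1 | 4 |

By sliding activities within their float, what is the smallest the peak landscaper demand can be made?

5

Early-start (J@1, K@1, L@1) gives peak 10: d1:10  d2:5  d3:3  d4:0.
Shift L→4.
Schedule J@1, K@1, L@4: d1:5  d2:5  d3:3  d4:5 — peak 5.
Total landscaper-days = 18 over 4 days ⇒ peak ≥ ⌈18/4⌉ = 5, so 5 is optimal.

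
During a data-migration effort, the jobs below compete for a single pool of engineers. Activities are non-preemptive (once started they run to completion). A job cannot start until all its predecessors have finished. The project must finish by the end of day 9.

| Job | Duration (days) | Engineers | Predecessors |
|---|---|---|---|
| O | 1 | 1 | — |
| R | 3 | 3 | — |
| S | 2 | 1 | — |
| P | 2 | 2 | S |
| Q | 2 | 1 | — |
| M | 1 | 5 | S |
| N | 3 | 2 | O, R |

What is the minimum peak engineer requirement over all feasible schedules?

5

Early-start (O@1, R@1, S@1, P@3, Q@1, M@3, N@4) gives peak 10: d1:6  d2:5  d3:10  d4:4  d5:2  d6:2  d7:0  d8:0  d9:0.
Shift Q→4, M→6, N→7.
Schedule O@1, R@1, S@1, P@3, Q@4, M@6, N@7: d1:5  d2:4  d3:5  d4:3  d5:1  d6:5  d7:2  d8:2  d9:2 — peak 5.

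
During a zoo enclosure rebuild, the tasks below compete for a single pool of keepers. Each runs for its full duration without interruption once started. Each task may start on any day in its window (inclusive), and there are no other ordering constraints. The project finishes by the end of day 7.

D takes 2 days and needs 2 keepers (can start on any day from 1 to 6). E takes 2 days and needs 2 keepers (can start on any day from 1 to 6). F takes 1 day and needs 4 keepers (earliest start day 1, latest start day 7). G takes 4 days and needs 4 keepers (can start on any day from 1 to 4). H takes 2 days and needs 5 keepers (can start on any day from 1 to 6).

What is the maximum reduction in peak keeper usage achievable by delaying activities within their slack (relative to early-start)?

11

Early-start peak: d1:17  d2:13  d3:4  d4:4  d5:0  d6:0  d7:0 ⇒ 17.
Leveled (D@1, E@3, F@1, G@2, H@6): d1:6  d2:6  d3:6  d4:6  d5:4  d6:5  d7:5 ⇒ 6.
Reduction 17 − 6 = 11.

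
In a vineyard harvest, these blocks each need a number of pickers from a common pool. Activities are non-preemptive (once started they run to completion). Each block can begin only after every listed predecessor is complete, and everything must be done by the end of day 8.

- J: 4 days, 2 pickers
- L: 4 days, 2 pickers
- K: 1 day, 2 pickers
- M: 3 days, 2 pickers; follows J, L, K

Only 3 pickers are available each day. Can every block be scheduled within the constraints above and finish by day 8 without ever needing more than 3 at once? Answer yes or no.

The minimum achievable peak is 4; 3 < 4, so no feasible schedule stays within the cap.

no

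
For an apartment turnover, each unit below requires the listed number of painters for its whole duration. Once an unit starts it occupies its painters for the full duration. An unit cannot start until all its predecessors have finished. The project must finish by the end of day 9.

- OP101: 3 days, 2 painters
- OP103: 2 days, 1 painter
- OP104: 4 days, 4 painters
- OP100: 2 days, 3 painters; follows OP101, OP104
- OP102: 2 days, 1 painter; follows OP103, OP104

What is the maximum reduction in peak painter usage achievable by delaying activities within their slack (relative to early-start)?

Early-start peak: d1:7  d2:7  d3:6  d4:4  d5:4  d6:4  d7:0  d8:0  d9:0 ⇒ 7.
Leveled (OP101@1, OP103@1, OP104@4, OP100@8, OP102@8): d1:3  d2:3  d3:2  d4:4  d5:4  d6:4  d7:4  d8:4  d9:4 ⇒ 4.
Reduction 7 − 4 = 3.

3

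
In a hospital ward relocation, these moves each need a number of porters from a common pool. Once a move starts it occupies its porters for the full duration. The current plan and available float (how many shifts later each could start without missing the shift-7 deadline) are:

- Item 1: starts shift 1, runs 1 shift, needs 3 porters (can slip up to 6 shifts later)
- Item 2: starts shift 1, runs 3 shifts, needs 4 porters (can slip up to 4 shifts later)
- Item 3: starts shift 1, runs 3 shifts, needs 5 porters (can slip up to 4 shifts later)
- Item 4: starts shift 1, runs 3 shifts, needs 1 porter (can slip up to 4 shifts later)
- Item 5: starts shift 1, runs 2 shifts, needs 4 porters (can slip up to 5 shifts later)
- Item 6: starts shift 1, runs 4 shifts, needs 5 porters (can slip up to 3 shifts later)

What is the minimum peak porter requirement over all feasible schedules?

Early-start (Item 1@1, Item 2@1, Item 3@1, Item 4@1, Item 5@1, Item 6@1) gives peak 22: s1:22  s2:19  s3:15  s4:5  s5:0  s6:0  s7:0.
Shift Item 3→2, Item 5→5, Item 6→4.
Schedule Item 1@1, Item 2@1, Item 3@2, Item 4@1, Item 5@5, Item 6@4: s1:8  s2:10  s3:10  s4:10  s5:9  s6:9  s7:5 — peak 10.

10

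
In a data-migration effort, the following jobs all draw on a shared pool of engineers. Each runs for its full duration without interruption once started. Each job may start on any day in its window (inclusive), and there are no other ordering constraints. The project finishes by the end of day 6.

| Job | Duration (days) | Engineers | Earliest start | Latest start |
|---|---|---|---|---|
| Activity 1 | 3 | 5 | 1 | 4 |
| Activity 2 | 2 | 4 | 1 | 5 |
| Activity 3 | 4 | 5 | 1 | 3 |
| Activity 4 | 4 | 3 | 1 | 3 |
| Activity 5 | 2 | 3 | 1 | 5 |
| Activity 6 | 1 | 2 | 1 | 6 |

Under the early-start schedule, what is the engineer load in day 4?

8

At early start, day 4 has: Activity 3, Activity 4.
Demand: 5 + 3 = 8.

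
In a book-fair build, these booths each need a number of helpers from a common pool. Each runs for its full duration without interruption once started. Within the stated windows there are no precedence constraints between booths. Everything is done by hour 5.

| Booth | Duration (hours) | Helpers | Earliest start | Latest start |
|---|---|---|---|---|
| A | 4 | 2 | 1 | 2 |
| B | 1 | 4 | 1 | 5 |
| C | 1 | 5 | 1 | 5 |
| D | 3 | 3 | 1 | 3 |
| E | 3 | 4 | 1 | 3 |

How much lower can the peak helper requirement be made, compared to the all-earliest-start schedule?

9

Early-start peak: h1:18  h2:9  h3:9  h4:2  h5:0 ⇒ 18.
Leveled (A@1, B@1, C@2, D@3, E@3): h1:6  h2:7  h3:9  h4:9  h5:7 ⇒ 9.
Reduction 18 − 9 = 9.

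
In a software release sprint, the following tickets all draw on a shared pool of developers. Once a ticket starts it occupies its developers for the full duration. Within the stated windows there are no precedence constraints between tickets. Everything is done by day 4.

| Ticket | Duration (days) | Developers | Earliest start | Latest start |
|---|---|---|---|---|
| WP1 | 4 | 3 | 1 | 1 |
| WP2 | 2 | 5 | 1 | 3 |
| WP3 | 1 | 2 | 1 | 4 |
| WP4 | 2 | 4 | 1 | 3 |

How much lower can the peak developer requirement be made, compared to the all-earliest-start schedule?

Early-start peak: d1:14  d2:12  d3:3  d4:3 ⇒ 14.
Leveled (WP1@1, WP2@1, WP3@3, WP4@3): d1:8  d2:8  d3:9  d4:7 ⇒ 9.
Reduction 14 − 9 = 5.

5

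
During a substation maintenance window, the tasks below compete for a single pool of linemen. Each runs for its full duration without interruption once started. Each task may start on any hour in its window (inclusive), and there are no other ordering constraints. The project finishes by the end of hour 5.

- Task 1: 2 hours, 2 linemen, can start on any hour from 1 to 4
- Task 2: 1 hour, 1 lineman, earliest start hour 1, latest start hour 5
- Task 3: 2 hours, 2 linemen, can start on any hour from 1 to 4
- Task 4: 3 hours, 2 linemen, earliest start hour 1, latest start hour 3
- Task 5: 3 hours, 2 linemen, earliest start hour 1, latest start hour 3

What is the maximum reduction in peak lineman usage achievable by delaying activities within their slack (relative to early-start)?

4

Early-start peak: h1:9  h2:8  h3:4  h4:0  h5:0 ⇒ 9.
Leveled (Task 1@1, Task 2@1, Task 3@1, Task 4@3, Task 5@3): h1:5  h2:4  h3:4  h4:4  h5:4 ⇒ 5.
Reduction 9 − 5 = 4.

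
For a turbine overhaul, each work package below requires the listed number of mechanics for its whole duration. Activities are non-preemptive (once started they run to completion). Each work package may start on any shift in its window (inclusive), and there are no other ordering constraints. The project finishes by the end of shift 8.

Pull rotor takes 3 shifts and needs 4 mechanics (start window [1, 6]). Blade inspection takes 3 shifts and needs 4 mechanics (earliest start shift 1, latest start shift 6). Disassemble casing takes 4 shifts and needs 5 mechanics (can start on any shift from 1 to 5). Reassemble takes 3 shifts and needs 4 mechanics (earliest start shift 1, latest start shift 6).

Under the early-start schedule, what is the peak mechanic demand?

Early-start schedule: Pull rotor@1, Blade inspection@1, Disassemble casing@1, Reassemble@1.
Load per shift: shift 1: 17, shift 2: 17, shift 3: 17, shift 4: 5, shift 5: 0, shift 6: 0, shift 7: 0, shift 8: 0.
Peak is 17.

17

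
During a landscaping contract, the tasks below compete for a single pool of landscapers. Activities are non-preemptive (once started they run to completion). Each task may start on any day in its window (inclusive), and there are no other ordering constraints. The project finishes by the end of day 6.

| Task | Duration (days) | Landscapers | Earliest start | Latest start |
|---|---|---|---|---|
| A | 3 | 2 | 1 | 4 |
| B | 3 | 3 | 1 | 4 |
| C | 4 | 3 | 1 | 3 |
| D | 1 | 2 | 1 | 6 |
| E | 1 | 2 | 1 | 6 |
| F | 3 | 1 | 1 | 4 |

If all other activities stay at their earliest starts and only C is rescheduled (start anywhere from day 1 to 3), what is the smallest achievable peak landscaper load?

10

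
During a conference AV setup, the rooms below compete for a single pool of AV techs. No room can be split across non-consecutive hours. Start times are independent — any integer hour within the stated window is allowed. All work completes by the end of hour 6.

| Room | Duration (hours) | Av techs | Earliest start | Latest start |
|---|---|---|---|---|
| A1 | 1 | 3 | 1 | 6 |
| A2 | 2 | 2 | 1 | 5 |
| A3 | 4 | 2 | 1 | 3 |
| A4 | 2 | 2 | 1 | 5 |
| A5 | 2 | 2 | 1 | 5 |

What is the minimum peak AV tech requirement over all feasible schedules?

Early-start (A1@1, A2@1, A3@1, A4@1, A5@1) gives peak 11: h1:11  h2:8  h3:2  h4:2  h5:0  h6:0.
Shift A3→2, A4→3, A5→5.
Schedule A1@1, A2@1, A3@2, A4@3, A5@5: h1:5  h2:4  h3:4  h4:4  h5:4  h6:2 — peak 5.

5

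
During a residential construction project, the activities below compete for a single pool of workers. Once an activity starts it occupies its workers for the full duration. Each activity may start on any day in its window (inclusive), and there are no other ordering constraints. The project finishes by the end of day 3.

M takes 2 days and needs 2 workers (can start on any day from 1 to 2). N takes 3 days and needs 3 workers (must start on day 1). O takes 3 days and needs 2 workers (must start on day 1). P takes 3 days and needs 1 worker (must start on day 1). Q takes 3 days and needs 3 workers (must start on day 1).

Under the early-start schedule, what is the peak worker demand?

11

Early-start schedule: M@1, N@1, O@1, P@1, Q@1.
Load per day: day 1: 11, day 2: 11, day 3: 9.
Peak is 11.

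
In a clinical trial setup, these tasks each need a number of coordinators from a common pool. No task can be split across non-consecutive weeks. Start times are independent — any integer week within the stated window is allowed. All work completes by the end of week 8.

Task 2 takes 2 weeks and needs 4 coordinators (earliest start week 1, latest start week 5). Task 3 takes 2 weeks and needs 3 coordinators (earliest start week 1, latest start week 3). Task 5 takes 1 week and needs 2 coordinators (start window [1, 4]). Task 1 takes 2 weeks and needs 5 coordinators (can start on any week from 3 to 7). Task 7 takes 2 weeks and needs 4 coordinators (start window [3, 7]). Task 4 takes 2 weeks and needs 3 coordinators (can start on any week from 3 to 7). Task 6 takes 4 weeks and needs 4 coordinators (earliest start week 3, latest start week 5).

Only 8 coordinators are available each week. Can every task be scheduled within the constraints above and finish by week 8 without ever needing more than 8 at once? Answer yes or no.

Schedule Task 2@1, Task 3@1, Task 5@3, Task 1@3, Task 7@5, Task 4@7, Task 6@5: w1:7  w2:7  w3:7  w4:5  w5:8  w6:8  w7:7  w8:7 — peak 8 ≤ 8.

yes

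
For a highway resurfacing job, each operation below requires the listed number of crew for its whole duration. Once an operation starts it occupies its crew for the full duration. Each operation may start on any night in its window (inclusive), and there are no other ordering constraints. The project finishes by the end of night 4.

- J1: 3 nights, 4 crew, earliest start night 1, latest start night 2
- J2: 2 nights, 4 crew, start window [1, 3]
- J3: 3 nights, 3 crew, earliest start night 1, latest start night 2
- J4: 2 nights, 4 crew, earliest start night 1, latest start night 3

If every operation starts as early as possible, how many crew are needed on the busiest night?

Early-start schedule: J1@1, J2@1, J3@1, J4@1.
Load per night: night 1: 15, night 2: 15, night 3: 7, night 4: 0.
Peak is 15.

15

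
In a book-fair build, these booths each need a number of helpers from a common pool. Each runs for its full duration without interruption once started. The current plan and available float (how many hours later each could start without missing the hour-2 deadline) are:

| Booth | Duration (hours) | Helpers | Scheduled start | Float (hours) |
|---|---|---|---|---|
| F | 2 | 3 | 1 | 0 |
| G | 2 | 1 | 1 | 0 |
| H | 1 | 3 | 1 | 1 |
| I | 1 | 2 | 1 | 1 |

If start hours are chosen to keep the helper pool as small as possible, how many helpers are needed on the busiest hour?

Early-start (F@1, G@1, H@1, I@1) gives peak 9: h1:9  h2:4.
Shift I→2.
Schedule F@1, G@1, H@1, I@2: h1:7  h2:6 — peak 7.
Total helper-hours = 13 over 2 hours ⇒ peak ≥ ⌈13/2⌉ = 7, so 7 is optimal.

7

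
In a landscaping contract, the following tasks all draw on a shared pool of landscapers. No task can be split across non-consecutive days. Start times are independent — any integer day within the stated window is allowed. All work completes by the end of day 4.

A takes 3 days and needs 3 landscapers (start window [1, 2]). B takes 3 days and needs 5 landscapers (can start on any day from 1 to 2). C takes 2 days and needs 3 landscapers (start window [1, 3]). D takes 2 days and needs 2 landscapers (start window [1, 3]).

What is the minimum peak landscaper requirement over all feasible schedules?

11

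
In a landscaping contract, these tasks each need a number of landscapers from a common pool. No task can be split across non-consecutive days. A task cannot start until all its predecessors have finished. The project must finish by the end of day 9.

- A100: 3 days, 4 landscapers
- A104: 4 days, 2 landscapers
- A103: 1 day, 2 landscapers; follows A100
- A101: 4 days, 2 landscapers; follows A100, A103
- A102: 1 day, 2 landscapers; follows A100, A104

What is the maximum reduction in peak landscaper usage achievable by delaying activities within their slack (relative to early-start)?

2

Early-start peak: d1:6  d2:6  d3:6  d4:4  d5:4  d6:2  d7:2  d8:2  d9:0 ⇒ 6.
Leveled (A100@1, A104@4, A103@4, A101@5, A102@8): d1:4  d2:4  d3:4  d4:4  d5:4  d6:4  d7:4  d8:4  d9:0 ⇒ 4.
Reduction 6 − 4 = 2.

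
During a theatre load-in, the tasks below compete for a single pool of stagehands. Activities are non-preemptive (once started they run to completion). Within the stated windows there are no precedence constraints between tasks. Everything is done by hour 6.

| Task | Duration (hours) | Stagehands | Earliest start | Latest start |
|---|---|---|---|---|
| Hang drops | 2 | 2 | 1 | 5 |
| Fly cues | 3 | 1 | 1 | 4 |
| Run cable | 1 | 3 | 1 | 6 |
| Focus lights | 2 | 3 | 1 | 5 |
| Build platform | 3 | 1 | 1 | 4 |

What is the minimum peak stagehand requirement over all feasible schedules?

Early-start (Hang drops@1, Fly cues@1, Run cable@1, Focus lights@1, Build platform@1) gives peak 10: h1:10  h2:7  h3:2  h4:0  h5:0  h6:0.
Shift Run cable→3, Focus lights→4, Build platform→4.
Schedule Hang drops@1, Fly cues@1, Run cable@3, Focus lights@4, Build platform@4: h1:3  h2:3  h3:4  h4:4  h5:4  h6:1 — peak 4.
Total stagehand-hours = 19 over 6 hours ⇒ peak ≥ ⌈19/6⌉ = 4, so 4 is optimal.

4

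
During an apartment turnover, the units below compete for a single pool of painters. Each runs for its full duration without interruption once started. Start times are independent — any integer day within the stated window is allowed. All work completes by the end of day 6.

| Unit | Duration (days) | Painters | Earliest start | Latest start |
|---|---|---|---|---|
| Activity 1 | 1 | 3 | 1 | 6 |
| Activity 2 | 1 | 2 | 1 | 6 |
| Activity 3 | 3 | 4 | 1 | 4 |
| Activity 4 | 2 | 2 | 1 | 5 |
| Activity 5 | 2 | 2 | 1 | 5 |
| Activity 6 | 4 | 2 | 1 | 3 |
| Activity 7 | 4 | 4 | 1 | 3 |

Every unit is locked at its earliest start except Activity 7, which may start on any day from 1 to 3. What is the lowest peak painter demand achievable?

15

Activity 7@1: d1:19  d2:14  d3:10  d4:6  d5:0  d6:0 → peak 19
Activity 7@2: d1:15  d2:14  d3:10  d4:6  d5:4  d6:0 → peak 15
Activity 7@3: d1:15  d2:10  d3:10  d4:6  d5:4  d6:4 → peak 15
Best is Activity 7@2, peak 15.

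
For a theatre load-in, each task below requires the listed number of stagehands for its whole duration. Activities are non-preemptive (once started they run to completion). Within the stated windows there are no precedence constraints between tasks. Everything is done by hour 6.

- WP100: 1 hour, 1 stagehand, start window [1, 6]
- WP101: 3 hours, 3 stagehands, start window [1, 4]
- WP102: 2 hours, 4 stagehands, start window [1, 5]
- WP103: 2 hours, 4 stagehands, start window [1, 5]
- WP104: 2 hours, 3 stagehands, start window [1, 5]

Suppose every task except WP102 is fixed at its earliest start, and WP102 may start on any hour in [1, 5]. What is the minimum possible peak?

11

WP102@1: h1:15  h2:14  h3:3  h4:0  h5:0  h6:0 → peak 15
WP102@2: h1:11  h2:14  h3:7  h4:0  h5:0  h6:0 → peak 14
WP102@3: h1:11  h2:10  h3:7  h4:4  h5:0  h6:0 → peak 11
WP102@4: h1:11  h2:10  h3:3  h4:4  h5:4  h6:0 → peak 11
WP102@5: h1:11  h2:10  h3:3  h4:0  h5:4  h6:4 → peak 11
Best is WP102@3, peak 11.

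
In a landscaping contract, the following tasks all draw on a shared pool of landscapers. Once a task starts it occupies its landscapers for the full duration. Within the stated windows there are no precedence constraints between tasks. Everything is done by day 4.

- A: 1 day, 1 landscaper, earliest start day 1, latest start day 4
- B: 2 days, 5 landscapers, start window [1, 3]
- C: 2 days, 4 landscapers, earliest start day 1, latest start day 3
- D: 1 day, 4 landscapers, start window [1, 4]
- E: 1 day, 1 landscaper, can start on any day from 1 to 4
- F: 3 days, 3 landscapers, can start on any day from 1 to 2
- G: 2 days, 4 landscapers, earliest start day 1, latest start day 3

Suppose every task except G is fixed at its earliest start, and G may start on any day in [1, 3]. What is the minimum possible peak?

18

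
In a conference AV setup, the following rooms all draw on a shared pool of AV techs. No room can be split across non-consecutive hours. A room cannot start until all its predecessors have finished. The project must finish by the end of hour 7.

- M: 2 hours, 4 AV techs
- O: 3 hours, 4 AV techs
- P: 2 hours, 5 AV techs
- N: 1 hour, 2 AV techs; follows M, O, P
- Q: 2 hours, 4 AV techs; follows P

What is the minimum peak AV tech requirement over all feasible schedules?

Early-start (M@1, O@1, P@1, N@4, Q@3) gives peak 13: h1:13  h2:13  h3:8  h4:6  h5:0  h6:0  h7:0.
Shift P→4, N→6, Q→6.
Schedule M@1, O@1, P@4, N@6, Q@6: h1:8  h2:8  h3:4  h4:5  h5:5  h6:6  h7:4 — peak 8.

8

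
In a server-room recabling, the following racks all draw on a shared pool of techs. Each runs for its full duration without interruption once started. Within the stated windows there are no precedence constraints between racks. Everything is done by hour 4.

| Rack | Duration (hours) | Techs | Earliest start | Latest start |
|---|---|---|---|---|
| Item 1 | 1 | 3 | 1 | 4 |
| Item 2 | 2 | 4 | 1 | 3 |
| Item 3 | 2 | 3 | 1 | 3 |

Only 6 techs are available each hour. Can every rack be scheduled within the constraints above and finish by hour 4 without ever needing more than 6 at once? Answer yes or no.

yes

Schedule Item 1@1, Item 2@3, Item 3@1: h1:6  h2:3  h3:4  h4:4 — peak 6 ≤ 6.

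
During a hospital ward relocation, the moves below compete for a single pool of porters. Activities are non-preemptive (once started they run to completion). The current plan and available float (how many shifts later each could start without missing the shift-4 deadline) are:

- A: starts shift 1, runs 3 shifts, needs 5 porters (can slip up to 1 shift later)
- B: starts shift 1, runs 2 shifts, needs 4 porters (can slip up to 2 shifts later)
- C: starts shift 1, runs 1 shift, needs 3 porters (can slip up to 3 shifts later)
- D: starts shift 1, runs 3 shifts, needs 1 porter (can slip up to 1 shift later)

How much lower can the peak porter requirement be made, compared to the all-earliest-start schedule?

3

Early-start peak: s1:13  s2:10  s3:6  s4:0 ⇒ 13.
Leveled (A@1, B@1, C@3, D@1): s1:10  s2:10  s3:9  s4:0 ⇒ 10.
Reduction 13 − 10 = 3.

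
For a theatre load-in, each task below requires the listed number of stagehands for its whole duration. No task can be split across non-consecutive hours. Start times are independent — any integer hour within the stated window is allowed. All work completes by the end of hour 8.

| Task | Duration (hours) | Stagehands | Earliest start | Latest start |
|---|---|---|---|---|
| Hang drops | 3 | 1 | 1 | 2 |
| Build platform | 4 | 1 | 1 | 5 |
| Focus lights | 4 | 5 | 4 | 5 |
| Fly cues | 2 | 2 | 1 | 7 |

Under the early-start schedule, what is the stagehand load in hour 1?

At early start, hour 1 has: Hang drops, Build platform, Fly cues.
Demand: 1 + 1 + 2 = 4.

4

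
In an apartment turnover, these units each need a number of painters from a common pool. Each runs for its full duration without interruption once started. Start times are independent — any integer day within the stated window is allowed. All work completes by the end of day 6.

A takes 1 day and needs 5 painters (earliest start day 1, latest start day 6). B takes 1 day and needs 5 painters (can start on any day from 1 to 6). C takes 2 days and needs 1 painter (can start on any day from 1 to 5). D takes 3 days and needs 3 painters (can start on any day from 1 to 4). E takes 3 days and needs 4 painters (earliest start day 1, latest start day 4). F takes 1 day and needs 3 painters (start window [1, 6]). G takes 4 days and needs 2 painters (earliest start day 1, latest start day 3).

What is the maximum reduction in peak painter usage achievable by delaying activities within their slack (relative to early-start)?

15

Early-start peak: d1:23  d2:10  d3:9  d4:2  d5:0  d6:0 ⇒ 23.
Leveled (A@1, B@2, C@4, D@1, E@4, F@3, G@3): d1:8  d2:8  d3:8  d4:7  d5:7  d6:6 ⇒ 8.
Reduction 23 − 8 = 15.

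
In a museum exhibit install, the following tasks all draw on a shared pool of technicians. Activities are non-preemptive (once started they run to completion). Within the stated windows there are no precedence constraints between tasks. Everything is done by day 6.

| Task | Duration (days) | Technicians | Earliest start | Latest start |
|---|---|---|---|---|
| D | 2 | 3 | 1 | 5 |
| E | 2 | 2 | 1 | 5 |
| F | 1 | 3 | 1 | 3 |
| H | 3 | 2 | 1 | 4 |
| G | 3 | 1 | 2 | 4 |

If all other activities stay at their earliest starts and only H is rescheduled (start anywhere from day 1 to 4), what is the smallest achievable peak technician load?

H@1: d1:10  d2:8  d3:3  d4:1  d5:0  d6:0 → peak 10
H@2: d1:8  d2:8  d3:3  d4:3  d5:0  d6:0 → peak 8
H@3: d1:8  d2:6  d3:3  d4:3  d5:2  d6:0 → peak 8
H@4: d1:8  d2:6  d3:1  d4:3  d5:2  d6:2 → peak 8
Best is H@2, peak 8.

8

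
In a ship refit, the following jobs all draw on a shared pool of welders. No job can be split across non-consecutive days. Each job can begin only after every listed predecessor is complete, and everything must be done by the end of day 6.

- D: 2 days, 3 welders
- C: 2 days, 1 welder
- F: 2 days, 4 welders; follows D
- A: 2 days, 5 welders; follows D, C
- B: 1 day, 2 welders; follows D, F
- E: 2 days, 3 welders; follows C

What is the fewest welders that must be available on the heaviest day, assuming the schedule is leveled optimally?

7

Early-start (D@1, C@1, F@3, A@3, B@5, E@3) gives peak 12: d1:4  d2:4  d3:12  d4:12  d5:2  d6:0.
Shift A→5.
Schedule D@1, C@1, F@3, A@5, B@5, E@3: d1:4  d2:4  d3:7  d4:7  d5:7  d6:5 — peak 7.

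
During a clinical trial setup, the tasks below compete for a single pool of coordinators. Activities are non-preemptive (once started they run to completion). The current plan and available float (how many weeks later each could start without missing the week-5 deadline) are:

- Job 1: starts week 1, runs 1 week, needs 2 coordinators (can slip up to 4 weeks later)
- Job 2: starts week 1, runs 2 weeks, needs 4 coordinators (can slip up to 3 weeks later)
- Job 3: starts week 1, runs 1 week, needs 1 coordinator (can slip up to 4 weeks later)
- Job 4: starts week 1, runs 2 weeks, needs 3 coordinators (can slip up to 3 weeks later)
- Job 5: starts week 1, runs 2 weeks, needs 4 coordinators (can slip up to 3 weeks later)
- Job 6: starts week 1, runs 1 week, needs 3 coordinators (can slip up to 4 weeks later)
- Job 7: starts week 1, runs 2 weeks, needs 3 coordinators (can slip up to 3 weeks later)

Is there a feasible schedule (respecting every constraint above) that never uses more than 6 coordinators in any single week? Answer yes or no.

no

Total coordinator-weeks = 34; over 5 weeks the average is 34/5 > 6, so some week must exceed 6.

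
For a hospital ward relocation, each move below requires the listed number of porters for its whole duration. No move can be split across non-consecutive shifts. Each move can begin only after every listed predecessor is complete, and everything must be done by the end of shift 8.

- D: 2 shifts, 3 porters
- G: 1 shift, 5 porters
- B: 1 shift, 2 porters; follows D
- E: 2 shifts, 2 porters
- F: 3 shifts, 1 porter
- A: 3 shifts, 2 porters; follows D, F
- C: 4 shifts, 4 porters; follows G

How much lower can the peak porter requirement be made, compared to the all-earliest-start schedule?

Early-start peak: s1:11  s2:10  s3:7  s4:6  s5:6  s6:2  s7:0  s8:0 ⇒ 11.
Leveled (D@1, G@3, B@4, E@1, F@1, A@4, C@5): s1:6  s2:6  s3:6  s4:4  s5:6  s6:6  s7:4  s8:4 ⇒ 6.
Reduction 11 − 6 = 5.

5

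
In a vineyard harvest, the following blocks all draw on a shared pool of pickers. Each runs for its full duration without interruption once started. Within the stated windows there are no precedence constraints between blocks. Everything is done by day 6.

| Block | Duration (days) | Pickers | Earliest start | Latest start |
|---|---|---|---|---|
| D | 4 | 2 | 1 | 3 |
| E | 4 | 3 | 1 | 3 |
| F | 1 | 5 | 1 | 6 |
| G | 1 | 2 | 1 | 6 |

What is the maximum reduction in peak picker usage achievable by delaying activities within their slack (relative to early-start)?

Early-start peak: d1:12  d2:5  d3:5  d4:5  d5:0  d6:0 ⇒ 12.
Leveled (D@1, E@1, F@5, G@6): d1:5  d2:5  d3:5  d4:5  d5:5  d6:2 ⇒ 5.
Reduction 12 − 5 = 7.

7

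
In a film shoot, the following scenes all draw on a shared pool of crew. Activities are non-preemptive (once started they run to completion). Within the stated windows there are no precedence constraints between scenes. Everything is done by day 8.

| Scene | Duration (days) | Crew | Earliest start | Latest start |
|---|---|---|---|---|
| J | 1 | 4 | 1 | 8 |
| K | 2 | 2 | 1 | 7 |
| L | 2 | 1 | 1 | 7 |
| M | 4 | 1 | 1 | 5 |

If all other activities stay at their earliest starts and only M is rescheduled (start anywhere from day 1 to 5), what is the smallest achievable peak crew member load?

7

M@1: d1:8  d2:4  d3:1  d4:1  d5:0  d6:0  d7:0  d8:0 → peak 8
M@2: d1:7  d2:4  d3:1  d4:1  d5:1  d6:0  d7:0  d8:0 → peak 7
M@3: d1:7  d2:3  d3:1  d4:1  d5:1  d6:1  d7:0  d8:0 → peak 7
M@4: d1:7  d2:3  d3:0  d4:1  d5:1  d6:1  d7:1  d8:0 → peak 7
M@5: d1:7  d2:3  d3:0  d4:0  d5:1  d6:1  d7:1  d8:1 → peak 7
Best is M@2, peak 7.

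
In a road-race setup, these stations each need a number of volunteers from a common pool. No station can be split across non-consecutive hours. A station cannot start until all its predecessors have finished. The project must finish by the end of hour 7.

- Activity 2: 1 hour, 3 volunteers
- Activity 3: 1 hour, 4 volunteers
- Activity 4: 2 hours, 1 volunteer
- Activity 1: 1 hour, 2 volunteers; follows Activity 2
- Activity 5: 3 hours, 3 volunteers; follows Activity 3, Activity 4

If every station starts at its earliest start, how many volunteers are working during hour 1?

8

At early start, hour 1 has: Activity 2, Activity 3, Activity 4.
Demand: 3 + 4 + 1 = 8.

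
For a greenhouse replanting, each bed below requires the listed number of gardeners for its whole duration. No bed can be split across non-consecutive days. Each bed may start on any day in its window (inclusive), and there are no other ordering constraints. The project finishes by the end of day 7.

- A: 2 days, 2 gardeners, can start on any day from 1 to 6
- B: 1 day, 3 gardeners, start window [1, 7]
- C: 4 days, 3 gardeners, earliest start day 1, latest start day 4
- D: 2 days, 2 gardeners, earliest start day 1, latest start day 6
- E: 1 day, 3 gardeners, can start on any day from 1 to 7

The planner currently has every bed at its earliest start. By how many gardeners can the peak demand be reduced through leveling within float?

8

Early-start peak: d1:13  d2:7  d3:3  d4:3  d5:0  d6:0  d7:0 ⇒ 13.
Leveled (A@1, B@1, C@2, D@3, E@6): d1:5  d2:5  d3:5  d4:5  d5:3  d6:3  d7:0 ⇒ 5.
Reduction 13 − 5 = 8.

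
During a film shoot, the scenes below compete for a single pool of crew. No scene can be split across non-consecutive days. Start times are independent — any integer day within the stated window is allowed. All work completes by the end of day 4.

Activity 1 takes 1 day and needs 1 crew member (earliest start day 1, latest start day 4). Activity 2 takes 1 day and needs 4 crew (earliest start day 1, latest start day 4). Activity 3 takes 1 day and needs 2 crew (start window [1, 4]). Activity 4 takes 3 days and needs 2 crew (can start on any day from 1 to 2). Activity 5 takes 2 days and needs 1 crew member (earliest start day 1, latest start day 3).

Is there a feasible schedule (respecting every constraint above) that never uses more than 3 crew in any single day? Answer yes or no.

no

Total crew member-days = 15; over 4 days the average is 15/4 > 3, so some day must exceed 3.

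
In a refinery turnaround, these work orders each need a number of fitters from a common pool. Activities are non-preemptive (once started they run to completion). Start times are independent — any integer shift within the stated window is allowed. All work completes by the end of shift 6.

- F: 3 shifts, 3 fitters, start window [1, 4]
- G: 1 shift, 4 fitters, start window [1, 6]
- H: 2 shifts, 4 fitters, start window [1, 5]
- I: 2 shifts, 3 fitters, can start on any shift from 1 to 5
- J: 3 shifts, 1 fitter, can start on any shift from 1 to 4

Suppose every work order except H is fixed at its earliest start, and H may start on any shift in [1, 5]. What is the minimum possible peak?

11

H@1: s1:15  s2:11  s3:4  s4:0  s5:0  s6:0 → peak 15
H@2: s1:11  s2:11  s3:8  s4:0  s5:0  s6:0 → peak 11
H@3: s1:11  s2:7  s3:8  s4:4  s5:0  s6:0 → peak 11
H@4: s1:11  s2:7  s3:4  s4:4  s5:4  s6:0 → peak 11
H@5: s1:11  s2:7  s3:4  s4:0  s5:4  s6:4 → peak 11
Best is H@2, peak 11.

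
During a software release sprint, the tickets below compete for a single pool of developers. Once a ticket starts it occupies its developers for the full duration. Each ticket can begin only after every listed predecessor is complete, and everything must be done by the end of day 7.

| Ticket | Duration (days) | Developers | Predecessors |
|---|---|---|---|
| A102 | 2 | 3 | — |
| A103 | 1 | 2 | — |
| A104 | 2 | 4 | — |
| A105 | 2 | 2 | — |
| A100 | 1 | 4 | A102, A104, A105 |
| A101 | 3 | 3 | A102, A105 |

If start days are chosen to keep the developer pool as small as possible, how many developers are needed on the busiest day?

Early-start (A102@1, A103@1, A104@1, A105@1, A100@3, A101@3) gives peak 11: d1:11  d2:9  d3:7  d4:3  d5:3  d6:0  d7:0.
Shift A104→2, A105→3, A100→5, A101→5.
Schedule A102@1, A103@1, A104@2, A105@3, A100@5, A101@5: d1:5  d2:7  d3:6  d4:2  d5:7  d6:3  d7:3 — peak 7.

7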